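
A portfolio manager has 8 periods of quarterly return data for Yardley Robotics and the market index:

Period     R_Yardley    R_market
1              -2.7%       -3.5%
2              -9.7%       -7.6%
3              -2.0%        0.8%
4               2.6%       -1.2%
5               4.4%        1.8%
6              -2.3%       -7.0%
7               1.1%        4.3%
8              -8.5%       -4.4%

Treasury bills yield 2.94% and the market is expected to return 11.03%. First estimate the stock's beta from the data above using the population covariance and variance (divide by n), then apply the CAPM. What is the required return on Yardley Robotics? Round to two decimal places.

9.87%

Mean R_i = (-2.7 − 9.7 − 2.0 + 2.6 + 4.4 − 2.3 + 1.1 − 8.5) / 8 = -2.1375%
Mean R_m = (-3.5 − 7.6 + 0.8 − 1.2 + 1.8 − 7.0 + 4.3 − 4.4) / 8 = -2.1000%
Σ(R_i − R̄_i)(R_m − R̄_m) = 108.6900  ⇒  Cov = 108.6900 / 8 = 13.5863
Σ(R_m − R̄_m)² = 126.9000  ⇒  Var(R_m) = 126.9000 / 8 = 15.8625
β = Cov / Var(R_m) = 13.5863 / 15.8625 = 0.8565
MRP = 11.03% − 2.94% = 8.09%
E(R) = R_f + β × MRP = 2.94% + 0.8565 × 8.09% = 9.87%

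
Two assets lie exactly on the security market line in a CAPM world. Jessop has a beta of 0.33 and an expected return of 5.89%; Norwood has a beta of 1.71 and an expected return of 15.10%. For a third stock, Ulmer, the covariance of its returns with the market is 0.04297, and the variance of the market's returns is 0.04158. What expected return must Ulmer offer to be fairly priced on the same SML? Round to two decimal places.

MRP = (15.10% − 5.89%) / (1.71 − 0.33) = 6.6739%
R_f = 5.89% − 0.33 × 6.6739% = 3.6876%
β_Ulmer = Cov / Var(R_m) = 0.04297 / 0.04158 = 1.0334
E(R_Ulmer) = R_f + β × MRP = 3.6876% + 1.0334 × 6.6739% = 10.58%

10.58%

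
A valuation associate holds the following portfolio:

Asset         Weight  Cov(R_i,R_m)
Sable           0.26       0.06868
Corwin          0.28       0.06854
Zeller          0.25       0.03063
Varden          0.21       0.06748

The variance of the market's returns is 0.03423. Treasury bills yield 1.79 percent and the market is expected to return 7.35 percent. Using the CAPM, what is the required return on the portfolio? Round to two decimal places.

11.35%

β_Sable = 0.06868 / 0.03423 = 2.0064
β_Corwin = 0.06854 / 0.03423 = 2.0023
β_Zeller = 0.03063 / 0.03423 = 0.8948
β_Varden = 0.06748 / 0.03423 = 1.9714
β_P = Σ w_i β_i = 0.26×2.0064 + 0.28×2.0023 + 0.25×0.8948 + 0.21×1.9714 = 1.7200
MRP = 7.35% − 1.79% = 5.56%
E(R_P) = R_f + β_P × MRP = 1.79% + 1.7200 × 5.56% = 11.35%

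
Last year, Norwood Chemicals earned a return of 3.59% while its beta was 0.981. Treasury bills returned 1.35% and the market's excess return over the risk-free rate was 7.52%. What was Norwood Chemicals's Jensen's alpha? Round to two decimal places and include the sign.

CAPM benchmark = R_f + β(R_m − R_f) = 1.35% + 0.981 × 7.52% = 8.72712%
α = actual − benchmark = 3.59% − 8.72712% = -5.14%

-5.14%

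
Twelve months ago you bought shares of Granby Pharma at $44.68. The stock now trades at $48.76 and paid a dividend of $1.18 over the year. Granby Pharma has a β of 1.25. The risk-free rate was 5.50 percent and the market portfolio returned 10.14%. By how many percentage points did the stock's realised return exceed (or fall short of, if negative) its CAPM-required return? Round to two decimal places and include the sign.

Realised HPR = (P1 + D1 − P0) / P0 = (48.76 + 1.18 − 44.68) / 44.68 = 5.26 / 44.68 = 11.7726%
MRP = 10.14% − 5.50% = 4.64%
CAPM required = R_f + β·MRP = 5.50% + 1.25 × 4.64% = 11.3000%
α = realised − required = 11.7726% − 11.3000% = +0.47%

+0.47%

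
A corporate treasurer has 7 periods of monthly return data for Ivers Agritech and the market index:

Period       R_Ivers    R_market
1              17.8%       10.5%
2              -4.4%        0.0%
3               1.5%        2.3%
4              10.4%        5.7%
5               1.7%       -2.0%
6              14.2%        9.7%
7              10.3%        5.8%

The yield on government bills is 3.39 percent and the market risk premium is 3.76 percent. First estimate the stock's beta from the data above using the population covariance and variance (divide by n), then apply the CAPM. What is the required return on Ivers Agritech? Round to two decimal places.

9.26%

Mean R_i = (17.8 − 4.4 + 1.5 + 10.4 + 1.7 + 14.2 + 10.3) / 7 = 7.3571%
Mean R_m = (10.5 + 0.0 + 2.3 + 5.7 − 2.0 + 9.7 + 5.8) / 7 = 4.5714%
Σ(R_i − R̄_i)(R_m − R̄_m) = 208.2814  ⇒  Cov = 208.2814 / 7 = 29.7545
Σ(R_m − R̄_m)² = 133.4743  ⇒  Var(R_m) = 133.4743 / 7 = 19.0678
β = Cov / Var(R_m) = 29.7545 / 19.0678 = 1.5605
E(R) = R_f + β × MRP = 3.39% + 1.5605 × 3.76% = 9.26%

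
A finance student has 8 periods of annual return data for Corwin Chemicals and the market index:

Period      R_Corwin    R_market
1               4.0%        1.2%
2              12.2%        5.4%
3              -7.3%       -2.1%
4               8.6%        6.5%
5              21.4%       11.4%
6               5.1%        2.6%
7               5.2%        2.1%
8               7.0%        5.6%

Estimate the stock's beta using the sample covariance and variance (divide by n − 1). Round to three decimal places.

Mean R_i = (4.0 + 12.2 − 7.3 + 8.6 + 21.4 + 5.1 + 5.2 + 7.0) / 8 = 7.0250%
Mean R_m = (1.2 + 5.4 − 2.1 + 6.5 + 11.4 + 2.6 + 2.1 + 5.6) / 8 = 4.0875%
Σ(R_i − R̄_i)(R_m − R̄_m) = 219.5325  ⇒  Cov = 219.5325 / 7 = 31.3618
Σ(R_m − R̄_m)² = 116.0888  ⇒  Var(R_m) = 116.0888 / 7 = 16.5841
β = Cov / Var(R_m) = 31.3618 / 16.5841 = 1.8911

1.891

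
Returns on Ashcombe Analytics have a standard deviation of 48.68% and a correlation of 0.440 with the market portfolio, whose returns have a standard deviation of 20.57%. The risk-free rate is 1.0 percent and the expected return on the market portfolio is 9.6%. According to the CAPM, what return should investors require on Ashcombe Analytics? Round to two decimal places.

9.96%

β = ρ × σ_i / σ_m = 0.440 × 48.68% / 20.57% = 1.0413
MRP = 9.6% − 1.0% = 8.60%
E(R) = 1.0% + 1.0413 × 8.6% = 9.96%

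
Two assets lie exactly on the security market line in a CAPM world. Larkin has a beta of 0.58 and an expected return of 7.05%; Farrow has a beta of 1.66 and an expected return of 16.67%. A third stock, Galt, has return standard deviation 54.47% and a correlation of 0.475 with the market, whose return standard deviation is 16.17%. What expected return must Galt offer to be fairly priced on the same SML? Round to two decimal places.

MRP = (16.67% − 7.05%) / (1.66 − 0.58) = 8.9074%
R_f = 7.05% − 0.58 × 8.9074% = 1.8837%
β_Galt = ρ·σ_i/σ_m = 0.475 × 54.47 / 16.17 = 1.6001
E(R_Galt) = R_f + β × MRP = 1.8837% + 1.6001 × 8.9074% = 16.14%

16.14%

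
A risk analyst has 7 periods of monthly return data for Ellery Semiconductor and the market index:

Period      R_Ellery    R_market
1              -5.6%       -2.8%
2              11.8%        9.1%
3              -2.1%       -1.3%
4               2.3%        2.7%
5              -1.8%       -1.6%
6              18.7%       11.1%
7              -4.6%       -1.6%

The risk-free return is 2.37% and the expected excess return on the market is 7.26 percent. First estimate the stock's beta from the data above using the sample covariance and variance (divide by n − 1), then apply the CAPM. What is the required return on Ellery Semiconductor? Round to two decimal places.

Mean R_i = (-5.6 + 11.8 − 2.1 + 2.3 − 1.8 + 18.7 − 4.6) / 7 = 2.6714%
Mean R_m = (-2.8 + 9.1 − 1.3 + 2.7 − 1.6 + 11.1 − 1.6) / 7 = 2.2286%
Σ(R_i − R̄_i)(R_m − R̄_m) = 308.1357  ⇒  Cov = 308.1357 / 6 = 51.3560
Σ(R_m − R̄_m)² = 193.1943  ⇒  Var(R_m) = 193.1943 / 6 = 32.1991
β = Cov / Var(R_m) = 51.3560 / 32.1991 = 1.5950
E(R) = R_f + β × MRP = 2.37% + 1.5950 × 7.26% = 13.95%

13.95%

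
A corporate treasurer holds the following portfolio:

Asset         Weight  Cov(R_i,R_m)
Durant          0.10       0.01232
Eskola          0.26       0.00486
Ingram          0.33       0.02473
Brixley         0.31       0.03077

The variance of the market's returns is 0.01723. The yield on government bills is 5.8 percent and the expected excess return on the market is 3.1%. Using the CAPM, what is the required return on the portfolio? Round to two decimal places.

β_Durant = 0.01232 / 0.01723 = 0.7150
β_Eskola = 0.00486 / 0.01723 = 0.2821
β_Ingram = 0.02473 / 0.01723 = 1.4353
β_Brixley = 0.03077 / 0.01723 = 1.7858
β_P = Σ w_i β_i = 0.10×0.7150 + 0.26×0.2821 + 0.33×1.4353 + 0.31×1.7858 = 1.1721
E(R_P) = R_f + β_P × MRP = 5.8% + 1.1721 × 3.1% = 9.43%

9.43%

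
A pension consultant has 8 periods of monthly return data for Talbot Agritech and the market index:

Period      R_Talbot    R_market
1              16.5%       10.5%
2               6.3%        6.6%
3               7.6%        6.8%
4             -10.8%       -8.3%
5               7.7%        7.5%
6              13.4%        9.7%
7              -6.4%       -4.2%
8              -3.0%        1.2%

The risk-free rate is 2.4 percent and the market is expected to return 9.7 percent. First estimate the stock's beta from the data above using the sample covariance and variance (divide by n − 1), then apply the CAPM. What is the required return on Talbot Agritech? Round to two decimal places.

Mean R_i = (16.5 + 6.3 + 7.6 − 10.8 + 7.7 + 13.4 − 6.4 − 3.0) / 8 = 3.9125%
Mean R_m = (10.5 + 6.6 + 6.8 − 8.3 + 7.5 + 9.7 − 4.2 + 1.2) / 8 = 3.7250%
Σ(R_i − R̄_i)(R_m − R̄_m) = 450.5675  ⇒  Cov = 450.5675 / 7 = 64.3668
Σ(R_m − R̄_m)² = 327.3550  ⇒  Var(R_m) = 327.3550 / 7 = 46.7650
β = Cov / Var(R_m) = 64.3668 / 46.7650 = 1.3764
MRP = 9.7% − 2.4% = 7.30%
E(R) = R_f + β × MRP = 2.4% + 1.3764 × 7.3% = 12.45%

12.45%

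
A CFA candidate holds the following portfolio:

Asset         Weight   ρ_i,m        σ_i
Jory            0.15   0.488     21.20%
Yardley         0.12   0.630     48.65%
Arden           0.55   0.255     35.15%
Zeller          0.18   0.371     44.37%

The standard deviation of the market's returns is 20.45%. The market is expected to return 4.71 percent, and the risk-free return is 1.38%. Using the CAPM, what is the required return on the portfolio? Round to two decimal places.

β_Jory = 0.488 × 21.20% / 20.45% = 0.5059
β_Yardley = 0.630 × 48.65% / 20.45% = 1.4988
β_Arden = 0.255 × 35.15% / 20.45% = 0.4383
β_Zeller = 0.371 × 44.37% / 20.45% = 0.8050
β_P = Σ w_i β_i = 0.15×0.5059 + 0.12×1.4988 + 0.55×0.4383 + 0.18×0.8050 = 0.6417
MRP = 4.71% − 1.38% = 3.33%
E(R_P) = R_f + β_P × MRP = 1.38% + 0.6417 × 3.33% = 3.52%

3.52%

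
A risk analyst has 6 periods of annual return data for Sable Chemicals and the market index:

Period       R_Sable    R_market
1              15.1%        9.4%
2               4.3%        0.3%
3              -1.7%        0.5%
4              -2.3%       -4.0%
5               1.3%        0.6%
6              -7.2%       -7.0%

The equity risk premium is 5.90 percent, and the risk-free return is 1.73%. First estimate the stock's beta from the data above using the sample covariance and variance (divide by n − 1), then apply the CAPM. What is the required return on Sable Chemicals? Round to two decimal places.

Mean R_i = (15.1 + 4.3 − 1.7 − 2.3 + 1.3 − 7.2) / 6 = 1.5833%
Mean R_m = (9.4 + 0.3 + 0.5 − 4.0 + 0.6 − 7.0) / 6 = -0.0333%
Σ(R_i − R̄_i)(R_m − R̄_m) = 203.0767  ⇒  Cov = 203.0767 / 5 = 40.6153
Σ(R_m − R̄_m)² = 154.0533  ⇒  Var(R_m) = 154.0533 / 5 = 30.8107
β = Cov / Var(R_m) = 40.6153 / 30.8107 = 1.3182
E(R) = R_f + β × MRP = 1.73% + 1.3182 × 5.90% = 9.51%

9.51%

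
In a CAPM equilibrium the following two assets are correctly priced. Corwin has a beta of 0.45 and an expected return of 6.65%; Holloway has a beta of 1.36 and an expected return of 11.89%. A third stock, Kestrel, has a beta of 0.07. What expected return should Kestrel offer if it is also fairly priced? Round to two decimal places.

MRP (SML slope) = (11.89% − 6.65%) / (1.36 − 0.45) = 5.24% / 0.91 = 5.7582%
R_f (intercept) = 6.65% − 0.45 × 5.7582% = 4.0588%
E(R_Kestrel) = R_f + β × MRP = 4.0588% + 0.07 × 5.7582% = 4.46%

4.46%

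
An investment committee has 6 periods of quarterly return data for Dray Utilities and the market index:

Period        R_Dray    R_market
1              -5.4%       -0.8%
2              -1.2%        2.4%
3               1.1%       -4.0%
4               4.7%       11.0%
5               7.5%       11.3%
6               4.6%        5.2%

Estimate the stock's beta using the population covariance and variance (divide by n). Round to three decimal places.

0.570

Mean R_i = (-5.4 − 1.2 + 1.1 + 4.7 + 7.5 + 4.6) / 6 = 1.8833%
Mean R_m = (-0.8 + 2.4 − 4.0 + 11.0 + 11.3 + 5.2) / 6 = 4.1833%
Σ(R_i − R̄_i)(R_m − R̄_m) = 110.1383  ⇒  Cov = 110.1383 / 6 = 18.3564
Σ(R_m − R̄_m)² = 193.1283  ⇒  Var(R_m) = 193.1283 / 6 = 32.1881
β = Cov / Var(R_m) = 18.3564 / 32.1881 = 0.5703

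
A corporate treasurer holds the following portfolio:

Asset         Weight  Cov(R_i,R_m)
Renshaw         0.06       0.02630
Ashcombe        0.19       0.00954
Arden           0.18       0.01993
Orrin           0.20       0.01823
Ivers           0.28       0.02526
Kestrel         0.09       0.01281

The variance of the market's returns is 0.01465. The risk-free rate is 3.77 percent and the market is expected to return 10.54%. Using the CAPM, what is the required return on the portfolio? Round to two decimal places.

12.48%

β_Renshaw = 0.02630 / 0.01465 = 1.7952
β_Ashcombe = 0.00954 / 0.01465 = 0.6512
β_Arden = 0.01993 / 0.01465 = 1.3604
β_Orrin = 0.01823 / 0.01465 = 1.2444
β_Ivers = 0.02526 / 0.01465 = 1.7242
β_Kestrel = 0.01281 / 0.01465 = 0.8744
β_P = Σ w_i β_i = 0.06×1.7952 + 0.19×0.6512 + 0.18×1.3604 + 0.20×1.2444 + 0.28×1.7242 + 0.09×0.8744 = 1.2867
MRP = 10.54% − 3.77% = 6.77%
E(R_P) = R_f + β_P × MRP = 3.77% + 1.2867 × 6.77% = 12.48%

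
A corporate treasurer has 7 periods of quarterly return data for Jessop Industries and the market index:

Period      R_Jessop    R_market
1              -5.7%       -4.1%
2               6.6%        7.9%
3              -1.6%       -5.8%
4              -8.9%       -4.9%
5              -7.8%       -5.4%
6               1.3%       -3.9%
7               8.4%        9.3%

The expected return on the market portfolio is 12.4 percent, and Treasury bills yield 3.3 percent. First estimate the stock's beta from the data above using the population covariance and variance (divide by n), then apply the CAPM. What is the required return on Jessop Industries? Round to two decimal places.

11.53%

Mean R_i = (-5.7 + 6.6 − 1.6 − 8.9 − 7.8 + 1.3 + 8.4) / 7 = -1.1000%
Mean R_m = (-4.1 + 7.9 − 5.8 − 4.9 − 5.4 − 3.9 + 9.3) / 7 = -0.9857%
Σ(R_i − R̄_i)(R_m − R̄_m) = 235.9800  ⇒  Cov = 235.9800 / 7 = 33.7114
Σ(R_m − R̄_m)² = 260.9286  ⇒  Var(R_m) = 260.9286 / 7 = 37.2755
β = Cov / Var(R_m) = 33.7114 / 37.2755 = 0.9044
MRP = 12.4% − 3.3% = 9.10%
E(R) = R_f + β × MRP = 3.3% + 0.9044 × 9.1% = 11.53%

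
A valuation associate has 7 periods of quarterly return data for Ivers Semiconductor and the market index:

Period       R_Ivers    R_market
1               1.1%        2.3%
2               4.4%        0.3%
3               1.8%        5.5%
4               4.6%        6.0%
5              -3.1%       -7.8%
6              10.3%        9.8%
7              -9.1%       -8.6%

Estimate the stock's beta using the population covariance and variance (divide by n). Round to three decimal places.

Mean R_i = (1.1 + 4.4 + 1.8 + 4.6 − 3.1 + 10.3 − 9.1) / 7 = 1.4286%
Mean R_m = (2.3 + 0.3 + 5.5 + 6.0 − 7.8 + 9.8 − 8.6) / 7 = 1.0714%
Σ(R_i − R̄_i)(R_m − R̄_m) = 234.0157  ⇒  Cov = 234.0157 / 7 = 33.4308
Σ(R_m − R̄_m)² = 294.4343  ⇒  Var(R_m) = 294.4343 / 7 = 42.0620
β = Cov / Var(R_m) = 33.4308 / 42.0620 = 0.7948

0.795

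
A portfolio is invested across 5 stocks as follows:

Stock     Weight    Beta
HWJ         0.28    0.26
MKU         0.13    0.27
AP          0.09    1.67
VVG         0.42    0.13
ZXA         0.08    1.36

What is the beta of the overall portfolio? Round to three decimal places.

0.422

β_P = Σ w_i β_i = 0.28×0.26 + 0.13×0.27 + 0.09×1.67 + 0.42×0.13 + 0.08×1.36 = 0.4216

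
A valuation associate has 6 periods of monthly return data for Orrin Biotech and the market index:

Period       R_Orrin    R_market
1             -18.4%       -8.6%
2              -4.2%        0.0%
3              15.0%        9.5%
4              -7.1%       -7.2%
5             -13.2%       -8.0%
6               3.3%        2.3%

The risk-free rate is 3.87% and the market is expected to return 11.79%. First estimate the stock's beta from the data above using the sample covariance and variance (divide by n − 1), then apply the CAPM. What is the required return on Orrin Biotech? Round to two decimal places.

Mean R_i = (-18.4 − 4.2 + 15.0 − 7.1 − 13.2 + 3.3) / 6 = -4.1000%
Mean R_m = (-8.6 + 0.0 + 9.5 − 7.2 − 8.0 + 2.3) / 6 = -2.0000%
Σ(R_i − R̄_i)(R_m − R̄_m) = 415.8500  ⇒  Cov = 415.8500 / 5 = 83.1700
Σ(R_m − R̄_m)² = 261.3400  ⇒  Var(R_m) = 261.3400 / 5 = 52.2680
β = Cov / Var(R_m) = 83.1700 / 52.2680 = 1.5912
MRP = 11.79% − 3.87% = 7.92%
E(R) = R_f + β × MRP = 3.87% + 1.5912 × 7.92% = 16.47%

16.47%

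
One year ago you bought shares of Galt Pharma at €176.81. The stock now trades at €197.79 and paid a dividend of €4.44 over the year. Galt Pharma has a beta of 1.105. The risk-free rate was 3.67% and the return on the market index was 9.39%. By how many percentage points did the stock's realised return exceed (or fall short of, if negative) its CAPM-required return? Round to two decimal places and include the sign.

+4.39%

Realised HPR = (P1 + D1 − P0) / P0 = (197.79 + 4.44 − 176.81) / 176.81 = 25.42 / 176.81 = 14.3770%
MRP = 9.39% − 3.67% = 5.72%
CAPM required = R_f + β·MRP = 3.67% + 1.105 × 5.72% = 9.99060%
α = realised − required = 14.3770% − 9.99060% = +4.39%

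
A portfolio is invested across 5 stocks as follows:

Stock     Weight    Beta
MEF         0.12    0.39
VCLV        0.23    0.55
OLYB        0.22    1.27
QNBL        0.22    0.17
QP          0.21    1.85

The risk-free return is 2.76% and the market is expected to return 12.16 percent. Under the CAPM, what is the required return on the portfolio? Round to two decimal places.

11.02%

β_P = Σ w_i β_i = 0.12×0.39 + 0.23×0.55 + 0.22×1.27 + 0.22×0.17 + 0.21×1.85 = 0.8786
MRP = 12.16% − 2.76% = 9.40%
E(R_P) = R_f + β_P × MRP = 2.76% + 0.8786 × 9.40% = 11.02%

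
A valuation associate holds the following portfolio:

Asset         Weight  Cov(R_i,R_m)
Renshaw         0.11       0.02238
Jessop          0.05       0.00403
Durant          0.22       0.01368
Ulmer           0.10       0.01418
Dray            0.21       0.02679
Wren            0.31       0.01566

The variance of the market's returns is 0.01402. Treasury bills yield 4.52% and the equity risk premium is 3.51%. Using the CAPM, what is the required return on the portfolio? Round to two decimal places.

β_Renshaw = 0.02238 / 0.01402 = 1.5963
β_Jessop = 0.00403 / 0.01402 = 0.2874
β_Durant = 0.01368 / 0.01402 = 0.9757
β_Ulmer = 0.01418 / 0.01402 = 1.0114
β_Dray = 0.02679 / 0.01402 = 1.9108
β_Wren = 0.01566 / 0.01402 = 1.1170
β_P = Σ w_i β_i = 0.11×1.5963 + 0.05×0.2874 + 0.22×0.9757 + 0.10×1.0114 + 0.21×1.9108 + 0.31×1.1170 = 1.2533
E(R_P) = R_f + β_P × MRP = 4.52% + 1.2533 × 3.51% = 8.92%

8.92%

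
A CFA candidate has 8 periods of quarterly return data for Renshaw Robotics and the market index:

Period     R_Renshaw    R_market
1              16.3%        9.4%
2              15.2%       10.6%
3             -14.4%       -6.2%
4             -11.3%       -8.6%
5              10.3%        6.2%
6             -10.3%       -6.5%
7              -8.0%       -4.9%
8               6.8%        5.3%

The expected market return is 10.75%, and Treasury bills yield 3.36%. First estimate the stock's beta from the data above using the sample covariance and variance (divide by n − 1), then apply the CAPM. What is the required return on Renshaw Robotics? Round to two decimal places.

15.12%

Mean R_i = (16.3 + 15.2 − 14.4 − 11.3 + 10.3 − 10.3 − 8.0 + 6.8) / 8 = 0.5750%
Mean R_m = (9.4 + 10.6 − 6.2 − 8.6 + 6.2 − 6.5 − 4.9 + 5.3) / 8 = 0.6625%
Σ(R_i − R̄_i)(R_m − R̄_m) = 703.8025  ⇒  Cov = 703.8025 / 7 = 100.5432
Σ(R_m − R̄_m)² = 442.3988  ⇒  Var(R_m) = 442.3988 / 7 = 63.1998
β = Cov / Var(R_m) = 100.5432 / 63.1998 = 1.5909
MRP = 10.75% − 3.36% = 7.39%
E(R) = R_f + β × MRP = 3.36% + 1.5909 × 7.39% = 15.12%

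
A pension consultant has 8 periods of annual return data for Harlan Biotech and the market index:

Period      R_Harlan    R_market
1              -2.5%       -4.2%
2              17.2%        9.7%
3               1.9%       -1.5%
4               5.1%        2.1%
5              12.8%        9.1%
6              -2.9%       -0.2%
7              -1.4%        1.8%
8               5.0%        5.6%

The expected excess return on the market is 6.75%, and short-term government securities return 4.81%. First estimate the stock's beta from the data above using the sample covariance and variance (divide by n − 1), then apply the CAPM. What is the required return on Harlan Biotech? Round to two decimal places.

Mean R_i = (-2.5 + 17.2 + 1.9 + 5.1 + 12.8 − 2.9 − 1.4 + 5.0) / 8 = 4.4000%
Mean R_m = (-4.2 + 9.7 − 1.5 + 2.1 + 9.1 − 0.2 + 1.8 + 5.6) / 8 = 2.8000%
Σ(R_i − R̄_i)(R_m − R̄_m) = 229.1800  ⇒  Cov = 229.1800 / 7 = 32.7400
Σ(R_m − R̄_m)² = 173.1200  ⇒  Var(R_m) = 173.1200 / 7 = 24.7314
β = Cov / Var(R_m) = 32.7400 / 24.7314 = 1.3238
E(R) = R_f + β × MRP = 4.81% + 1.3238 × 6.75% = 13.75%

13.75%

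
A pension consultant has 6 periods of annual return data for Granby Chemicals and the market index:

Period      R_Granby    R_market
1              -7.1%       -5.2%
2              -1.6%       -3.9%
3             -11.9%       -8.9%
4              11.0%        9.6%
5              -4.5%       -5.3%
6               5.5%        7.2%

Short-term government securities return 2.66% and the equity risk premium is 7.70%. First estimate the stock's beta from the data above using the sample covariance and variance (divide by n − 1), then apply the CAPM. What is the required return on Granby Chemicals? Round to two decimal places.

10.96%

Mean R_i = (-7.1 − 1.6 − 11.9 + 11.0 − 4.5 + 5.5) / 6 = -1.4333%
Mean R_m = (-5.2 − 3.9 − 8.9 + 9.6 − 5.3 + 7.2) / 6 = -1.0833%
Σ(R_i − R̄_i)(R_m − R̄_m) = 308.8033  ⇒  Cov = 308.8033 / 5 = 61.7607
Σ(R_m − R̄_m)² = 286.5083  ⇒  Var(R_m) = 286.5083 / 5 = 57.3017
β = Cov / Var(R_m) = 61.7607 / 57.3017 = 1.0778
E(R) = R_f + β × MRP = 2.66% + 1.0778 × 7.70% = 10.96%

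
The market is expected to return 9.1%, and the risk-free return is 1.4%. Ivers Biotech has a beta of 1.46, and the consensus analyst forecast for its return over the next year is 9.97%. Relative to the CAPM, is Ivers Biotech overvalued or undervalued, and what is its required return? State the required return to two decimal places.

Overvalued; required return 12.64%

MRP = 9.1% − 1.4% = 7.70%
Required return = R_f + β·MRP = 1.4% + 1.46 × 7.7% = 12.64%
Forecast 9.97% < required 12.64% → the stock plots below the SML → overvalued.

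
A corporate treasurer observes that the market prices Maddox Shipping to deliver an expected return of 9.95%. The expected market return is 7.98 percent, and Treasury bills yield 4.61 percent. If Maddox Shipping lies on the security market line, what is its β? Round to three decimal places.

MRP = 7.98% − 4.61% = 3.37%
β = (E(R) − R_f) / MRP = (9.95% − 4.61%) / 3.37% = 5.34% / 3.37% = 1.585

1.585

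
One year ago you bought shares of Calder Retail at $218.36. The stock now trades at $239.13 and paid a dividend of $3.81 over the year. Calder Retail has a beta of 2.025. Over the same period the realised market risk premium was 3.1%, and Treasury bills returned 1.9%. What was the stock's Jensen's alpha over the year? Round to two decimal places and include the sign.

+3.08%

Realised HPR = (P1 + D1 − P0) / P0 = (239.13 + 3.81 − 218.36) / 218.36 = 24.58 / 218.36 = 11.2566%
CAPM required = R_f + β·MRP = 1.9% + 2.025 × 3.1% = 8.1775%
α = realised − required = 11.2566% − 8.1775% = +3.08%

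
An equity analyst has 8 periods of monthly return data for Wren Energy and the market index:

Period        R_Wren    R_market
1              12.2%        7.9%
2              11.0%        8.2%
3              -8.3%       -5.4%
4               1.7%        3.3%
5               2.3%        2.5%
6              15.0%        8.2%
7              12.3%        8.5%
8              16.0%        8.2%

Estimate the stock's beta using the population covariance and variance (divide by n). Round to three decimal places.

Mean R_i = (12.2 + 11.0 − 8.3 + 1.7 + 2.3 + 15.0 + 12.3 + 16.0) / 8 = 7.7750%
Mean R_m = (7.9 + 8.2 − 5.4 + 3.3 + 2.5 + 8.2 + 8.5 + 8.2) / 8 = 5.1750%
Σ(R_i − R̄_i)(R_m − R̄_m) = 279.6250  ⇒  Cov = 279.6250 / 8 = 34.9531
Σ(R_m − R̄_m)² = 168.4350  ⇒  Var(R_m) = 168.4350 / 8 = 21.0544
β = Cov / Var(R_m) = 34.9531 / 21.0544 = 1.6601

1.660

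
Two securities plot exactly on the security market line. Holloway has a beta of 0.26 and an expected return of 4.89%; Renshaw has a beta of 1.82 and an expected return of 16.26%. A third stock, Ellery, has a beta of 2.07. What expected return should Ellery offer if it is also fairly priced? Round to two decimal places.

18.08%

MRP (SML slope) = (16.26% − 4.89%) / (1.82 − 0.26) = 11.37% / 1.56 = 7.2885%
R_f (intercept) = 4.89% − 0.26 × 7.2885% = 2.9950%
E(R_Ellery) = R_f + β × MRP = 2.9950% + 2.07 × 7.2885% = 18.08%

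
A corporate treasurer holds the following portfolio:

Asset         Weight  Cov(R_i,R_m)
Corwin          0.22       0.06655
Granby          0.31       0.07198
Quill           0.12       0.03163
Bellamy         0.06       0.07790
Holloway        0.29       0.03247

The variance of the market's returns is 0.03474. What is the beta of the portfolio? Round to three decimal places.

β_Corwin = 0.06655 / 0.03474 = 1.9157
β_Granby = 0.07198 / 0.03474 = 2.0720
β_Quill = 0.03163 / 0.03474 = 0.9105
β_Bellamy = 0.07790 / 0.03474 = 2.2424
β_Holloway = 0.03247 / 0.03474 = 0.9347
β_P = Σ w_i β_i = 0.22×1.9157 + 0.31×2.0720 + 0.12×0.9105 + 0.06×2.2424 + 0.29×0.9347 = 1.5786

1.579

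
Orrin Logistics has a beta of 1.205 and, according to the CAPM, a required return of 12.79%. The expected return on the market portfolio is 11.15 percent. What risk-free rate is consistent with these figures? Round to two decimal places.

3.15%

E(R) = R_f + β(E(R_m) − R_f) = R_f(1 − β) + β·E(R_m)
12.79% = R_f × (1 − 1.205) + 1.205 × 11.15%
12.79% = R_f × -0.205 + 13.43575%
R_f = (12.79% − 13.43575%) / -0.205 = 3.15%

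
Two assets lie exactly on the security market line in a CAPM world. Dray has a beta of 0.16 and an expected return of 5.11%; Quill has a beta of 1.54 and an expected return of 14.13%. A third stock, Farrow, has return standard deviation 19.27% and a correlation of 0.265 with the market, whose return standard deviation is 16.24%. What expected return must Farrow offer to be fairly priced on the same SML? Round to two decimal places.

MRP = (14.13% − 5.11%) / (1.54 − 0.16) = 6.5362%
R_f = 5.11% − 0.16 × 6.5362% = 4.0642%
β_Farrow = ρ·σ_i/σ_m = 0.265 × 19.27 / 16.24 = 0.3144
E(R_Farrow) = R_f + β × MRP = 4.0642% + 0.3144 × 6.5362% = 6.12%

6.12%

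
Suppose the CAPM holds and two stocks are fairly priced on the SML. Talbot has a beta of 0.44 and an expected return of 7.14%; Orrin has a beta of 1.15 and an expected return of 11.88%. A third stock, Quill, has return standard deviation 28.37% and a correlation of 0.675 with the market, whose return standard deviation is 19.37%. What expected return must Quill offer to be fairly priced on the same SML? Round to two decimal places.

10.80%

MRP = (11.88% − 7.14%) / (1.15 − 0.44) = 6.6761%
R_f = 7.14% − 0.44 × 6.6761% = 4.2025%
β_Quill = ρ·σ_i/σ_m = 0.675 × 28.37 / 19.37 = 0.9886
E(R_Quill) = R_f + β × MRP = 4.2025% + 0.9886 × 6.6761% = 10.80%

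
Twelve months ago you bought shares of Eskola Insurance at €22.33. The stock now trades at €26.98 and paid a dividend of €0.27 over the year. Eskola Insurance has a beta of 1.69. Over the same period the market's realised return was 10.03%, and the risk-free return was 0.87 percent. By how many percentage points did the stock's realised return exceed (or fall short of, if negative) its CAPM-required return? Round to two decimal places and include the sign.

Realised HPR = (P1 + D1 − P0) / P0 = (26.98 + 0.27 − 22.33) / 22.33 = 4.92 / 22.33 = 22.0331%
MRP = 10.03% − 0.87% = 9.16%
CAPM required = R_f + β·MRP = 0.87% + 1.69 × 9.16% = 16.3504%
α = realised − required = 22.0331% − 16.3504% = +5.68%

+5.68%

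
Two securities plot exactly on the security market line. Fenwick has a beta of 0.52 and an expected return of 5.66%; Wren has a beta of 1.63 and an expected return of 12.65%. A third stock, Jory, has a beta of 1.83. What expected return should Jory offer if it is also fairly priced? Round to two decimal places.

13.91%

MRP (SML slope) = (12.65% − 5.66%) / (1.63 − 0.52) = 6.99% / 1.11 = 6.2973%
R_f (intercept) = 5.66% − 0.52 × 6.2973% = 2.3854%
E(R_Jory) = R_f + β × MRP = 2.3854% + 1.83 × 6.2973% = 13.91%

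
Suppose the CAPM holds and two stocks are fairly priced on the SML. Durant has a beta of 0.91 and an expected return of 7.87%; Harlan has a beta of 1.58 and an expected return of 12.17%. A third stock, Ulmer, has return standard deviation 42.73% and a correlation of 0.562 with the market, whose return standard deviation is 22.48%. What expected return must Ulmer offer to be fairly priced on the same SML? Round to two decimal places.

MRP = (12.17% − 7.87%) / (1.58 − 0.91) = 6.4179%
R_f = 7.87% − 0.91 × 6.4179% = 2.0297%
β_Ulmer = ρ·σ_i/σ_m = 0.562 × 42.73 / 22.48 = 1.0683
E(R_Ulmer) = R_f + β × MRP = 2.0297% + 1.0683 × 6.4179% = 8.89%

8.89%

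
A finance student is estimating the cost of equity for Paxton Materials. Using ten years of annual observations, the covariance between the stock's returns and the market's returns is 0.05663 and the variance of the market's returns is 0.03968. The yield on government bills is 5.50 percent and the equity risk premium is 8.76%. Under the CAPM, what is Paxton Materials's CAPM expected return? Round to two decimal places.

18.00%

β = Cov(R_i, R_m) / Var(R_m) = 0.05663 / 0.03968 = 1.4272
E(R) = R_f + β × MRP = 5.50% + 1.4272 × 8.76% = 18.00%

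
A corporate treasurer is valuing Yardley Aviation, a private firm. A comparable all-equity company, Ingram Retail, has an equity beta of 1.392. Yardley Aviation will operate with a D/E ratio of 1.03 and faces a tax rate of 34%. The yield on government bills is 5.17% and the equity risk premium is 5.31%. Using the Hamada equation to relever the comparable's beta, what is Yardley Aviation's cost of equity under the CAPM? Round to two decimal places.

β_L = β_U × [1 + (1 − t)(D/E)] = 1.392 × [1 + (1 − 0.34) × 1.03]
    = 1.392 × [1 + 0.66 × 1.03] = 1.392 × 1.6798 = 2.3383
E(R) = R_f + β_L × MRP = 5.17% + 2.3383 × 5.31% = 17.59%

17.59%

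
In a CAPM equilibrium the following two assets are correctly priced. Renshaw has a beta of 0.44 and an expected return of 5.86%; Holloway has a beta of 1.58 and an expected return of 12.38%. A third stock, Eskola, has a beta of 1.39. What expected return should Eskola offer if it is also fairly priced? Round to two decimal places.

11.29%

MRP (SML slope) = (12.38% − 5.86%) / (1.58 − 0.44) = 6.52% / 1.14 = 5.7193%
R_f (intercept) = 5.86% − 0.44 × 5.7193% = 3.3435%
E(R_Eskola) = R_f + β × MRP = 3.3435% + 1.39 × 5.7193% = 11.29%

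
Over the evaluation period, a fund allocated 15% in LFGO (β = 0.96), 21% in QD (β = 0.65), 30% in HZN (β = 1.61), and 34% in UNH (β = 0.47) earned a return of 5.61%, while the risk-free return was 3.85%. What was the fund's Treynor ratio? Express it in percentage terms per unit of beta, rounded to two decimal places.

β_P = 0.15×0.96 + 0.21×0.65 + 0.30×1.61 + 0.34×0.47 = 0.9233
Treynor = (R_P − R_f) / β_P = (5.61% − 3.85%) / 0.9233 = 1.76% / 0.9233 = 1.91%

1.91%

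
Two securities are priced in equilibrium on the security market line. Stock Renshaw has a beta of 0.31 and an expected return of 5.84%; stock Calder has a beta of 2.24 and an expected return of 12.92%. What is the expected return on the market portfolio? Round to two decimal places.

8.37%

Both satisfy E(R) = R_f + β·MRP, so the slope of the SML is
MRP = (12.92% − 5.84%) / (2.24 − 0.31) = 7.08% / 1.93 = 3.6684%
R_f = E(R_Renshaw) − β_Renshaw·MRP = 5.84% − 0.31 × 3.6684% = 4.7028%
E(R_m) = R_f + MRP = 4.7028% + 3.6684% = 8.37%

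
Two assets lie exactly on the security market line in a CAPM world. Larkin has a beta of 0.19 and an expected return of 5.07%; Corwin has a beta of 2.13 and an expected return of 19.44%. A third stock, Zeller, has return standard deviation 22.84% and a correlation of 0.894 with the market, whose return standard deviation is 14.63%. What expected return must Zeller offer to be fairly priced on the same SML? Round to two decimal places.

14.00%

MRP = (19.44% − 5.07%) / (2.13 − 0.19) = 7.4072%
R_f = 5.07% − 0.19 × 7.4072% = 3.6626%
β_Zeller = ρ·σ_i/σ_m = 0.894 × 22.84 / 14.63 = 1.3957
E(R_Zeller) = R_f + β × MRP = 3.6626% + 1.3957 × 7.4072% = 14.00%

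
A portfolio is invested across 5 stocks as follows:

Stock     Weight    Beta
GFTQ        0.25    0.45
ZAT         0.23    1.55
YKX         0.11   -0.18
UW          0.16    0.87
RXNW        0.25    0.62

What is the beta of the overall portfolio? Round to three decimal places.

0.743

β_P = Σ w_i β_i = 0.25×0.45 + 0.23×1.55 + 0.11×-0.18 + 0.16×0.87 + 0.25×0.62 = 0.7434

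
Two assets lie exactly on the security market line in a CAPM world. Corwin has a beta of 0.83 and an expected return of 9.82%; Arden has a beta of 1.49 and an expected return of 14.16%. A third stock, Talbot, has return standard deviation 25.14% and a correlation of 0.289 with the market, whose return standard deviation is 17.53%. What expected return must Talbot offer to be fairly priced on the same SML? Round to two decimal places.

7.09%

MRP = (14.16% − 9.82%) / (1.49 − 0.83) = 6.5758%
R_f = 9.82% − 0.83 × 6.5758% = 4.3621%
β_Talbot = ρ·σ_i/σ_m = 0.289 × 25.14 / 17.53 = 0.4145
E(R_Talbot) = R_f + β × MRP = 4.3621% + 0.4145 × 6.5758% = 7.09%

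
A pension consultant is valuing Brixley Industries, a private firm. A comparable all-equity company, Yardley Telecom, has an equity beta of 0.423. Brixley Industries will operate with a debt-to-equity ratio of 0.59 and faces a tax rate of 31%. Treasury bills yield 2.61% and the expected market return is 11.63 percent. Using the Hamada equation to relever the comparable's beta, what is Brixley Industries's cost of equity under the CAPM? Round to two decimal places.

β_L = β_U × [1 + (1 − t)(D/E)] = 0.423 × [1 + (1 − 0.31) × 0.59]
    = 0.423 × [1 + 0.69 × 0.59] = 0.423 × 1.4071 = 0.5952
MRP = 11.63% − 2.61% = 9.02%
E(R) = R_f + β_L × MRP = 2.61% + 0.5952 × 9.02% = 7.98%

7.98%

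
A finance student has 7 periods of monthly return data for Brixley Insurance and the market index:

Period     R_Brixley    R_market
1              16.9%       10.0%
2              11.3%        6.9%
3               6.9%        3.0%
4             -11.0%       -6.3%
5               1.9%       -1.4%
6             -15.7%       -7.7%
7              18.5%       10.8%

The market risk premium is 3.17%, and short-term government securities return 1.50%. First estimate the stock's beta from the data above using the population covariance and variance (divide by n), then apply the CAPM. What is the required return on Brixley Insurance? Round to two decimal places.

Mean R_i = (16.9 + 11.3 + 6.9 − 11.0 + 1.9 − 15.7 + 18.5) / 7 = 4.1143%
Mean R_m = (10.0 + 6.9 + 3.0 − 6.3 − 1.4 − 7.7 + 10.8) / 7 = 2.1857%
Σ(R_i − R̄_i)(R_m − R̄_m) = 592.0514  ⇒  Cov = 592.0514 / 7 = 84.5788
Σ(R_m − R̄_m)² = 340.7486  ⇒  Var(R_m) = 340.7486 / 7 = 48.6784
β = Cov / Var(R_m) = 84.5788 / 48.6784 = 1.7375
E(R) = R_f + β × MRP = 1.50% + 1.7375 × 3.17% = 7.01%

7.01%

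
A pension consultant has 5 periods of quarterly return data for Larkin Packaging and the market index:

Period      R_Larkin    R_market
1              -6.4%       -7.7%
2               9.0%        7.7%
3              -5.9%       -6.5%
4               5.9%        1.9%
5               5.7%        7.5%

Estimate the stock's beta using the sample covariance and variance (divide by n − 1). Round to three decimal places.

Mean R_i = (-6.4 + 9.0 − 5.9 + 5.9 + 5.7) / 5 = 1.6600%
Mean R_m = (-7.7 + 7.7 − 6.5 + 1.9 + 7.5) / 5 = 0.5800%
Σ(R_i − R̄_i)(R_m − R̄_m) = 206.0760  ⇒  Cov = 206.0760 / 4 = 51.5190
Σ(R_m − R̄_m)² = 219.0080  ⇒  Var(R_m) = 219.0080 / 4 = 54.7520
β = Cov / Var(R_m) = 51.5190 / 54.7520 = 0.9410

0.941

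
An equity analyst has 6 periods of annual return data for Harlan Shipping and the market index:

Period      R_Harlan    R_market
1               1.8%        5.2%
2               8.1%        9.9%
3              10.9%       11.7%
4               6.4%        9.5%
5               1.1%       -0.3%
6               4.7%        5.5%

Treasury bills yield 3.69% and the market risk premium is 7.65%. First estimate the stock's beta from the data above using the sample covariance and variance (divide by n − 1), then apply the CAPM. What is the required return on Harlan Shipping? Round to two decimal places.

Mean R_i = (1.8 + 8.1 + 10.9 + 6.4 + 1.1 + 4.7) / 6 = 5.5000%
Mean R_m = (5.2 + 9.9 + 11.7 + 9.5 − 0.3 + 5.5) / 6 = 6.9167%
Σ(R_i − R̄_i)(R_m − R̄_m) = 75.1500  ⇒  Cov = 75.1500 / 5 = 15.0300
Σ(R_m − R̄_m)² = 95.4883  ⇒  Var(R_m) = 95.4883 / 5 = 19.0977
β = Cov / Var(R_m) = 15.0300 / 19.0977 = 0.7870
E(R) = R_f + β × MRP = 3.69% + 0.7870 × 7.65% = 9.71%

9.71%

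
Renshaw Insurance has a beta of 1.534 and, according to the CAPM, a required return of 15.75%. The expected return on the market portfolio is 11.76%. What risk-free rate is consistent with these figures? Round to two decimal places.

4.29%

E(R) = R_f + β(E(R_m) − R_f) = R_f(1 − β) + β·E(R_m)
15.75% = R_f × (1 − 1.534) + 1.534 × 11.76%
15.75% = R_f × -0.534 + 18.03984%
R_f = (15.75% − 18.03984%) / -0.534 = 4.29%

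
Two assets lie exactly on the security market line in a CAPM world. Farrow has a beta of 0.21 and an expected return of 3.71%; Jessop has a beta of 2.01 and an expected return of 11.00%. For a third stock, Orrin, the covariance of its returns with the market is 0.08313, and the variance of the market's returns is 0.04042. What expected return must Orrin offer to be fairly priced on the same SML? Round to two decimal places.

MRP = (11.00% − 3.71%) / (2.01 − 0.21) = 4.0500%
R_f = 3.71% − 0.21 × 4.0500% = 2.8595%
β_Orrin = Cov / Var(R_m) = 0.08313 / 0.04042 = 2.0567
E(R_Orrin) = R_f + β × MRP = 2.8595% + 2.0567 × 4.0500% = 11.19%

11.19%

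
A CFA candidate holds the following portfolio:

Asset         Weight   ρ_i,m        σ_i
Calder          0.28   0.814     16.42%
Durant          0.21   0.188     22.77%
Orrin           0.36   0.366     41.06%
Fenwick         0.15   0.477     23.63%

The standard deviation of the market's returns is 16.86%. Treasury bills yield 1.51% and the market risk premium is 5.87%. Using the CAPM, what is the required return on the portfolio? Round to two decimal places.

5.60%

β_Calder = 0.814 × 16.42% / 16.86% = 0.7928
β_Durant = 0.188 × 22.77% / 16.86% = 0.2539
β_Orrin = 0.366 × 41.06% / 16.86% = 0.8913
β_Fenwick = 0.477 × 23.63% / 16.86% = 0.6685
β_P = Σ w_i β_i = 0.28×0.7928 + 0.21×0.2539 + 0.36×0.8913 + 0.15×0.6685 = 0.6964
E(R_P) = R_f + β_P × MRP = 1.51% + 0.6964 × 5.87% = 5.60%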